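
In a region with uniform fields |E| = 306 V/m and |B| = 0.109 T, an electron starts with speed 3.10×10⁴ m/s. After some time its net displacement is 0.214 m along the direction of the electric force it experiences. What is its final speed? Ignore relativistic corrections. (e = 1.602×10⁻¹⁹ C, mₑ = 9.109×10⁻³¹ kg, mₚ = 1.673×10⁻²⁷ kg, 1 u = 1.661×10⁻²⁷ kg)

v_f ≈ 4.80×10⁶ m/s

B does no work; ΔKE = |q|E d.
½mv_f² = ½mv₀² + |q|Ed = ½(9.109×10⁻³¹)(3.10×10⁴)² + (1.602×10⁻¹⁹)(306)(0.214) ≈ 4.377×10⁻²² J + 1.049×10⁻¹⁷ J ≈ 1.049×10⁻¹⁷ J.
v_f = √(2·1.049×10⁻¹⁷/9.109×10⁻³¹) ≈ 4.80×10⁶ m/s.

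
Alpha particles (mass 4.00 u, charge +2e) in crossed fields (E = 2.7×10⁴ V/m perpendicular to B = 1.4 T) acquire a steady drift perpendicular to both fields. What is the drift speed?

In crossed fields the guiding centre drifts at v_d = |E×B|/B² = E/B, independent of charge and mass.
v_d = 2.7×10⁴/1.4 = 1.9×10⁴ m/s.

v_d ≈ 1.9×10⁴ m/s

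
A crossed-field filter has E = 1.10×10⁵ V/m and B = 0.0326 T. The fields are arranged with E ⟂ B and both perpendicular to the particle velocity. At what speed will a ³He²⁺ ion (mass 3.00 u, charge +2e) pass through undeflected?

v = 3.37×10⁶ m/s

For undeflected motion the electric and magnetic forces balance: qE = qvB.
v = E/B = 1.10×10⁵/0.0326 = 3.37×10⁶ m/s.
The result is independent of the particle's charge and mass.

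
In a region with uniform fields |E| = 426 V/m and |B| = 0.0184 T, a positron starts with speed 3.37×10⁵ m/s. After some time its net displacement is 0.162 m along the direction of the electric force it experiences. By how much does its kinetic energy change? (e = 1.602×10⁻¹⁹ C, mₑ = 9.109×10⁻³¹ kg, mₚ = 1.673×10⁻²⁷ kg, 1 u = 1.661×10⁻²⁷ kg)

The magnetic force is always ⟂ v and does no work; only the electric force changes KE.
ΔKE = F_E · d = |q|E d = (1.602×10⁻¹⁹)(426)(0.162) ≈ 1.11×10⁻¹⁷ J.

ΔKE ≈ 1.11×10⁻¹⁷ J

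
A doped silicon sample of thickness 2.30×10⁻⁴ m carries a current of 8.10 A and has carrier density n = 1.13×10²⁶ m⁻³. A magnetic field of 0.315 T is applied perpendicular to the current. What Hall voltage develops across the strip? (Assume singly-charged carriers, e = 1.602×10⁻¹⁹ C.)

V_H ≈ 6.13×10⁻⁴ V

V_H = IB/(n e t).
V_H = (8.10)(0.315)/((1.13×10²⁶)(1.602×10⁻¹⁹)(2.30×10⁻⁴)) ≈ 6.13×10⁻⁴ V.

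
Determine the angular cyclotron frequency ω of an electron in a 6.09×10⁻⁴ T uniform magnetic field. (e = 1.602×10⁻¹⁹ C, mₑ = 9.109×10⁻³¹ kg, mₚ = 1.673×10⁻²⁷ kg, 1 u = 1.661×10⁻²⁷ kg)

ω ≈ 1.07×10⁸ rad/s

ω = |q|B/m.
ω = (1.602×10⁻¹⁹)(6.09×10⁻⁴)/9.109×10⁻³¹ ≈ 1.07×10⁸ rad/s.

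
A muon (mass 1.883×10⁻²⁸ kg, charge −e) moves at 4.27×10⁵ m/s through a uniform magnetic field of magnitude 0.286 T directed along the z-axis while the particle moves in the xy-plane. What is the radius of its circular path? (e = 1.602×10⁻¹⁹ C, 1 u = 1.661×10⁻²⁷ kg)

The magnetic force provides the centripetal force: |q|vB = mv²/r.
r = mv/(|q|B) = (1.883×10⁻²⁸)(4.27×10⁵)/((1.602×10⁻¹⁹)(0.286)) ≈ 1.75×10⁻³ m.

r ≈ 1.75×10⁻³ m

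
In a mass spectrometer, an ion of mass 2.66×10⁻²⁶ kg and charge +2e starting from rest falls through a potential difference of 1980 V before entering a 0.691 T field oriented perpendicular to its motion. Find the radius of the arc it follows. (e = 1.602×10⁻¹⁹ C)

r ≈ 0.0262 m

Acceleration: |q|V = ½mv² ⇒ v = √(2|q|V/m) = √(2·3.204×10⁻¹⁹·1980/2.66×10⁻²⁶) ≈ 2.184×10⁵ m/s.
In the field: r = mv/(|q|B) = (2.66×10⁻²⁶)(2.184×10⁵)/((3.204×10⁻¹⁹)(0.691)) ≈ 0.0262 m.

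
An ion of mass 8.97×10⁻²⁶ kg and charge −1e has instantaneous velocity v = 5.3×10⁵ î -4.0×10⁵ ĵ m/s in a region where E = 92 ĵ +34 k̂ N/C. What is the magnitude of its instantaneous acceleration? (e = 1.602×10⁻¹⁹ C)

Only an electric field acts, so F = qE = (−1.602×10⁻¹⁹ C)·(0, 92.0, 34.0) = (0, -1.47×10⁻¹⁷, -5.45×10⁻¹⁸) N.
|a| = |F|/m = 1.571×10⁻¹⁷/8.97×10⁻²⁶ ≈ 1.75×10⁸ m/s².

|a| ≈ 1.75×10⁸ m/s²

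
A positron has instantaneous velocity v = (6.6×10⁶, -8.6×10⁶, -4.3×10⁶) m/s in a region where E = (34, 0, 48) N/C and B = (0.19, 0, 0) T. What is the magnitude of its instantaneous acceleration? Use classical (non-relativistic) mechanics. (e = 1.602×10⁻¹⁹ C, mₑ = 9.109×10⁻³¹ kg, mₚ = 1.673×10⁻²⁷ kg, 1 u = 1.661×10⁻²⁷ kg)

|a| ≈ 3.21×10¹⁷ m/s²

v×B = (0, -8.17×10⁵, 1.63×10⁶) N/C.
E + v×B = (34.0, -8.17×10⁵, 1.63×10⁶) N/C.
F = q(E + v×B) = (1.602×10⁻¹⁹ C)·(34.0, -8.17×10⁵, 1.63×10⁶) = (5.45×10⁻¹⁸, -1.31×10⁻¹³, 2.62×10⁻¹³) N.
|a| = |F|/m = 2.927×10⁻¹³/9.109×10⁻³¹ ≈ 3.21×10¹⁷ m/s².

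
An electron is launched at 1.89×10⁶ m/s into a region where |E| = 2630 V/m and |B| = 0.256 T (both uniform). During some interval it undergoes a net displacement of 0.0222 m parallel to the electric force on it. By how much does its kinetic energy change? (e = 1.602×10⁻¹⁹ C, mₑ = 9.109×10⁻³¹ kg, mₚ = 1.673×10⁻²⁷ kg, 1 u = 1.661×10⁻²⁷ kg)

ΔKE ≈ 9.35×10⁻¹⁸ J

The magnetic force is always ⟂ v and does no work; only the electric force changes KE.
ΔKE = F_E · d = |q|E d = (1.602×10⁻¹⁹)(2630)(0.0222) ≈ 9.35×10⁻¹⁸ J.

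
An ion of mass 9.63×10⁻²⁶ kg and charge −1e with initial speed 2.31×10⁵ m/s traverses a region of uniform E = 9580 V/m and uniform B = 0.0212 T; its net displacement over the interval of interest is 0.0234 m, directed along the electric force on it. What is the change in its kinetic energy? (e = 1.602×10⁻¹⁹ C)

ΔKE ≈ 3.59×10⁻¹⁷ J

The magnetic force is always ⟂ v and does no work; only the electric force changes KE.
ΔKE = F_E · d = |q|E d = (1.602×10⁻¹⁹)(9580)(0.0234) ≈ 3.59×10⁻¹⁷ J.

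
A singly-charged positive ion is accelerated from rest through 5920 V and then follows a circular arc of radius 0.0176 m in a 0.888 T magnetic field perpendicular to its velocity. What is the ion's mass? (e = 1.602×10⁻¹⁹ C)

m ≈ 3.30×10⁻²⁷ kg

Combine |q|V = ½mv² and r = mv/(|q|B): eliminate v to get m = qB²r²/(2V).
m = (1.602×10⁻¹⁹)(0.888)²(0.0176)²/(2·5920) ≈ 3.30×10⁻²⁷ kg.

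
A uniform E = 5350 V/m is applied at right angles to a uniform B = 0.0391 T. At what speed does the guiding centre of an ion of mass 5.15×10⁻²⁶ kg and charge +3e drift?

v_d ≈ 1.37×10⁵ m/s

The steady drift has the magnetic force balancing the electric force, so v_d = E/B.
v_d = 5350/0.0391 = 1.37×10⁵ m/s.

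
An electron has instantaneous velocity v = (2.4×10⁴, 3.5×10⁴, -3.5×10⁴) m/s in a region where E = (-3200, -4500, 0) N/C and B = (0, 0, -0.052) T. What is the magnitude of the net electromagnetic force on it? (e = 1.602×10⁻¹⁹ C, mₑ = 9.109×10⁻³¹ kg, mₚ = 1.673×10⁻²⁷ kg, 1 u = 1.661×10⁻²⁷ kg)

|F| ≈ 9.58×10⁻¹⁶ N

v×B = (-1820, 1250, 0) N/C.
E + v×B = (-5020, -3250, 0) N/C.
F = q(E + v×B) = (−1.602×10⁻¹⁹ C)·(-5020, -3250, 0) = (8.04×10⁻¹⁶, 5.21×10⁻¹⁶, 0) N.
|F| = 9.58×10⁻¹⁶ N.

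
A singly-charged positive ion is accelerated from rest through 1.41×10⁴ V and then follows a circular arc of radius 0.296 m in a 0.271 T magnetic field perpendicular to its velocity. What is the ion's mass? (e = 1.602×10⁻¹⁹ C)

m ≈ 3.66×10⁻²⁶ kg

Combine |q|V = ½mv² and r = mv/(|q|B): eliminate v to get m = qB²r²/(2V).
m = (1.602×10⁻¹⁹)(0.271)²(0.296)²/(2·1.41×10⁴) ≈ 3.66×10⁻²⁶ kg.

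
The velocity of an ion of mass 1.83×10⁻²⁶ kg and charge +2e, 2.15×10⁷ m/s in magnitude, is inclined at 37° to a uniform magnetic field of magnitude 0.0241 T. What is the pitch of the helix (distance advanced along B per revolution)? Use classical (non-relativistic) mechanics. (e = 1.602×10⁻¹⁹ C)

p ≈ 256 m

v∥ = v cosθ = 2.15×10⁷·cos37° ≈ 1.717×10⁷ m/s.
T = 2πm/(|q|B) = 2π(1.83×10⁻²⁶)/((3.204×10⁻¹⁹)(0.0241)) ≈ 1.489×10⁻⁵ s.
pitch = v∥ T = (1.717×10⁷)(1.489×10⁻⁵) ≈ 256 m.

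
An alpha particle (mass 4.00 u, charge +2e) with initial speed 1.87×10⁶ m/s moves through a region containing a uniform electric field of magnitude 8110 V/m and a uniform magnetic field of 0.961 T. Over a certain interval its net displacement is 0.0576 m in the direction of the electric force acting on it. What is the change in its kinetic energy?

ΔKE ≈ 1.50×10⁻¹⁶ J

The magnetic force is always ⟂ v and does no work; only the electric force changes KE.
ΔKE = F_E · d = |q|E d = (3.204×10⁻¹⁹)(8110)(0.0576) ≈ 1.50×10⁻¹⁶ J.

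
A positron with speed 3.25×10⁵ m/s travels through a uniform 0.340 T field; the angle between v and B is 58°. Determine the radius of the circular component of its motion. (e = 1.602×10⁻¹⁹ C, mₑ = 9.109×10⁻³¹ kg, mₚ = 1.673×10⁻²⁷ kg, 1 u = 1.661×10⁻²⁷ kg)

v⊥ = v sinθ = 3.25×10⁵·sin58° ≈ 2.756×10⁵ m/s.
r = m v⊥/(|q|B) = (9.109×10⁻³¹)(2.756×10⁵)/((1.602×10⁻¹⁹)(0.340)) ≈ 4.61×10⁻⁶ m.

r ≈ 4.61×10⁻⁶ m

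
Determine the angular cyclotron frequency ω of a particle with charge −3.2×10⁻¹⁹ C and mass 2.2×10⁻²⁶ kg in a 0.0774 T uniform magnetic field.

ω ≈ 1.13×10⁶ rad/s

ω = |q|B/m.
ω = (3.2×10⁻¹⁹)(0.0774)/2.2×10⁻²⁶ ≈ 1.13×10⁶ rad/s.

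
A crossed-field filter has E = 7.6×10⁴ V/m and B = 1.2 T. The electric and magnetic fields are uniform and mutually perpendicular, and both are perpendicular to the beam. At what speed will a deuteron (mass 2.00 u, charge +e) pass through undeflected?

v = 6.3×10⁴ m/s

Straight-line motion ⇒ electric and magnetic forces cancel, so E = vB.
v = E/B = 7.6×10⁴/1.2 = 6.3×10⁴ m/s.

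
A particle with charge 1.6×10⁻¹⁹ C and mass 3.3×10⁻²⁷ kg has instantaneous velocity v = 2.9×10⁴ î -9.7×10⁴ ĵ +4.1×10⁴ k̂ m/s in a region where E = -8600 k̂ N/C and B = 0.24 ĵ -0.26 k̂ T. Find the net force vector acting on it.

F ≈ (2.46×10⁻¹⁵, 1.21×10⁻¹⁵, -2.62×10⁻¹⁶) N

v×B = (1.54×10⁴, 7540, 6960) N/C.
E + v×B = (1.54×10⁴, 7540, -1640) N/C.
F = q(E + v×B) = (1.6×10⁻¹⁹ C)·(1.54×10⁴, 7540, -1640) = (2.46×10⁻¹⁵, 1.21×10⁻¹⁵, -2.62×10⁻¹⁶) N.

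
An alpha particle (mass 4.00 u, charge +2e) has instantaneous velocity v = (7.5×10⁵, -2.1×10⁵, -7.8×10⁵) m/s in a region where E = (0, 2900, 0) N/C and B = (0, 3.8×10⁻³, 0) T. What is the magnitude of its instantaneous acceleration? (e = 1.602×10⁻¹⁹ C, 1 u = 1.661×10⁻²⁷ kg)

v×B = (2960, 0, 2850) N/C.
E + v×B = (2960, 2900, 2850) N/C.
F = q(E + v×B) = (3.204×10⁻¹⁹ C)·(2960, 2900, 2850) = (9.50×10⁻¹⁶, 9.29×10⁻¹⁶, 9.13×10⁻¹⁶) N.
|a| = |F|/m = 1.612×10⁻¹⁵/6.644×10⁻²⁷ ≈ 2.43×10¹¹ m/s².

|a| ≈ 2.43×10¹¹ m/s²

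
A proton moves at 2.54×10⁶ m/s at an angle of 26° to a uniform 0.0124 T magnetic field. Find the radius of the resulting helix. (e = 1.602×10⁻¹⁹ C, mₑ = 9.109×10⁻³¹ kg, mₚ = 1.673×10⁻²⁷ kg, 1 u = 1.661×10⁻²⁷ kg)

v⊥ = v sinθ = 2.54×10⁶·sin26° ≈ 1.113×10⁶ m/s.
r = m v⊥/(|q|B) = (1.673×10⁻²⁷)(1.113×10⁶)/((1.602×10⁻¹⁹)(0.0124)) ≈ 0.938 m.

r ≈ 0.938 m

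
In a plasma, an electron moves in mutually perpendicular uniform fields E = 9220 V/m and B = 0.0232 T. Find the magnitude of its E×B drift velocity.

The E×B drift speed is v_d = E/B.
v_d = 9220/0.0232 = 3.97×10⁵ m/s.

v_d ≈ 3.97×10⁵ m/s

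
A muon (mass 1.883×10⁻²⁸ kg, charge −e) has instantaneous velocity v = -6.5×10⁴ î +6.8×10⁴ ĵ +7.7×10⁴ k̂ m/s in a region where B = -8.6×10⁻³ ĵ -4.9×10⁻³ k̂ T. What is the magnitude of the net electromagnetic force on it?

v×B = (329, -318, 559) N/C.
F = q v×B = (−1.602×10⁻¹⁹ C)·(329, -318, 559) = (-5.27×10⁻¹⁷, 5.10×10⁻¹⁷, -8.96×10⁻¹⁷) N.
|F| = 1.16×10⁻¹⁶ N.

|F| ≈ 1.16×10⁻¹⁶ N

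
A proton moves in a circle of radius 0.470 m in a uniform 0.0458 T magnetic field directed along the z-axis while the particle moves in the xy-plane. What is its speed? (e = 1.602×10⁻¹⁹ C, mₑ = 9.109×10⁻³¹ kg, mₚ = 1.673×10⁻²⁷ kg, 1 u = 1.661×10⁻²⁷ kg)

From |q|vB = mv²/r, v = |q|Br/m.
v = (1.602×10⁻¹⁹)(0.0458)(0.470)/1.673×10⁻²⁷ ≈ 2.06×10⁶ m/s.

v ≈ 2.06×10⁶ m/s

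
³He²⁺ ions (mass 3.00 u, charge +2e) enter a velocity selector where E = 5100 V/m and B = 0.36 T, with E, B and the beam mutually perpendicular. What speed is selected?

v = 1.4×10⁴ m/s

For undeflected motion the electric and magnetic forces balance: qE = qvB.
v = E/B = 5100/0.36 = 1.4×10⁴ m/s.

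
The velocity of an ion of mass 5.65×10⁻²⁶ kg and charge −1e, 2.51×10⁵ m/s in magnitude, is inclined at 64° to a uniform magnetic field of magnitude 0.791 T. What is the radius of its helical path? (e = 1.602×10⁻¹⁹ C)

v⊥ = v sinθ = 2.51×10⁵·sin64° ≈ 2.256×10⁵ m/s.
r = m v⊥/(|q|B) = (5.65×10⁻²⁶)(2.256×10⁵)/((1.602×10⁻¹⁹)(0.791)) ≈ 0.101 m.

r ≈ 0.101 m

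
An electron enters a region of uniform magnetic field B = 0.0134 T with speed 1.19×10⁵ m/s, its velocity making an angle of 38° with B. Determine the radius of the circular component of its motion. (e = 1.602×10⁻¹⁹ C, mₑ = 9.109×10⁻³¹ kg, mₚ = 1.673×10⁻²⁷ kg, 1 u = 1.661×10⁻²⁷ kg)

v⊥ = v sinθ = 1.19×10⁵·sin38° ≈ 7.326×10⁴ m/s.
r = m v⊥/(|q|B) = (9.109×10⁻³¹)(7.326×10⁴)/((1.602×10⁻¹⁹)(0.0134)) ≈ 3.11×10⁻⁵ m.

r ≈ 3.11×10⁻⁵ m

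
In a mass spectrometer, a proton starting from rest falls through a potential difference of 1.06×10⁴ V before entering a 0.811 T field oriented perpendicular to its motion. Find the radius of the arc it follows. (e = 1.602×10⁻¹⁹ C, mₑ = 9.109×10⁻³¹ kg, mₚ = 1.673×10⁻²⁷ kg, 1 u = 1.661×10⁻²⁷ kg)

r ≈ 0.0183 m

Acceleration: |q|V = ½mv² ⇒ v = √(2|q|V/m) = √(2·1.602×10⁻¹⁹·1.06×10⁴/1.673×10⁻²⁷) ≈ 1.425×10⁶ m/s.
In the field: r = mv/(|q|B) = (1.673×10⁻²⁷)(1.425×10⁶)/((1.602×10⁻¹⁹)(0.811)) ≈ 0.0183 m.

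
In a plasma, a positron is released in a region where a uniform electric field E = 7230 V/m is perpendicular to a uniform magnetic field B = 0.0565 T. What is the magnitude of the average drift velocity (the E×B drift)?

The steady drift has the magnetic force balancing the electric force, so v_d = E/B.
v_d = 7230/0.0565 = 1.28×10⁵ m/s.

v_d ≈ 1.28×10⁵ m/s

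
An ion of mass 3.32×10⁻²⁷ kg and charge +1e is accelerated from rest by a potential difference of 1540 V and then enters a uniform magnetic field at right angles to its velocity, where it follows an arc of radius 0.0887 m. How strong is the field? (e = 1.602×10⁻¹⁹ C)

B ≈ 0.0901 T

v = √(2|q|V/m) = √(2·1.602×10⁻¹⁹·1540/3.32×10⁻²⁷) ≈ 3.855×10⁵ m/s.
B = mv/(|q|r) = (3.32×10⁻²⁷)(3.855×10⁵)/((1.602×10⁻¹⁹)(0.0887)) ≈ 0.0901 T.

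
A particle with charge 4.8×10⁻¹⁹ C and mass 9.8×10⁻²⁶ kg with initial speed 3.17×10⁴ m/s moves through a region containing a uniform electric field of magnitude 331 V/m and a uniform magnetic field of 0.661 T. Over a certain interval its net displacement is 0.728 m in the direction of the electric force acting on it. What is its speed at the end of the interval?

B does no work; ΔKE = |q|E d.
½mv_f² = ½mv₀² + |q|Ed = ½(9.8×10⁻²⁶)(3.17×10⁴)² + (4.8×10⁻¹⁹)(331)(0.728) ≈ 4.924×10⁻¹⁷ J + 1.157×10⁻¹⁶ J ≈ 1.649×10⁻¹⁶ J.
v_f = √(2·1.649×10⁻¹⁶/9.8×10⁻²⁶) ≈ 5.80×10⁴ m/s.

v_f ≈ 5.80×10⁴ m/s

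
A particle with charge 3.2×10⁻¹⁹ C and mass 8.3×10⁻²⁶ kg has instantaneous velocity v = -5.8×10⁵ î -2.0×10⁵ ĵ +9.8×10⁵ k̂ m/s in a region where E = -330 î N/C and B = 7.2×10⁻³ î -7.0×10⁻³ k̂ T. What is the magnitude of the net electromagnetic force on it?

v×B = (1400, 3000, 1440) N/C.
E + v×B = (1070, 3000, 1440) N/C.
F = q(E + v×B) = (3.2×10⁻¹⁹ C)·(1070, 3000, 1440) = (3.42×10⁻¹⁶, 9.59×10⁻¹⁶, 4.61×10⁻¹⁶) N.
|F| = 1.12×10⁻¹⁵ N.

|F| ≈ 1.12×10⁻¹⁵ N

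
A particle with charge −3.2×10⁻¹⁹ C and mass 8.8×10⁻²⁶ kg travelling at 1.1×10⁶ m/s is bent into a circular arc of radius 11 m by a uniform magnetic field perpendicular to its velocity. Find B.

From |q|vB = mv²/r, B = mv/(|q|r).
B = (8.8×10⁻²⁶)(1.1×10⁶)/((3.2×10⁻¹⁹)(11)) ≈ 0.028 T.

B ≈ 0.028 T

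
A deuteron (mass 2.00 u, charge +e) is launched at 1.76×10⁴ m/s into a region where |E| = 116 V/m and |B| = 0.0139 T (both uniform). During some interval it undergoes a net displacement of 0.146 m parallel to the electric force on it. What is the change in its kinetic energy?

The magnetic force is always ⟂ v and does no work; only the electric force changes KE.
ΔKE = F_E · d = |q|E d = (1.602×10⁻¹⁹)(116)(0.146) ≈ 2.71×10⁻¹⁸ J.

ΔKE ≈ 2.71×10⁻¹⁸ J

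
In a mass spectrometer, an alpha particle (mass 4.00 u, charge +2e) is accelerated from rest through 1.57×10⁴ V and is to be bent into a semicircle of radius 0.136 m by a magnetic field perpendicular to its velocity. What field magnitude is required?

B ≈ 0.188 T

v = √(2|q|V/m) = √(2·3.204×10⁻¹⁹·1.57×10⁴/6.644×10⁻²⁷) ≈ 1.231×10⁶ m/s.
B = mv/(|q|r) = (6.644×10⁻²⁷)(1.231×10⁶)/((3.204×10⁻¹⁹)(0.136)) ≈ 0.188 T.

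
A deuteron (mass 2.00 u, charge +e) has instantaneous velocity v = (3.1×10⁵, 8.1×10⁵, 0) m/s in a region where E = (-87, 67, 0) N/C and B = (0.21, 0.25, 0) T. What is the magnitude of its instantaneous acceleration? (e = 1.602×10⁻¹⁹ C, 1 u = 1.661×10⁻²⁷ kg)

|a| ≈ 4.47×10¹² m/s²

v×B = (0, 0, -9.26×10⁴) N/C.
E + v×B = (-87.0, 67.0, -9.26×10⁴) N/C.
F = q(E + v×B) = (1.602×10⁻¹⁹ C)·(-87.0, 67.0, -9.26×10⁴) = (-1.39×10⁻¹⁷, 1.07×10⁻¹⁷, -1.48×10⁻¹⁴) N.
|a| = |F|/m = 1.483×10⁻¹⁴/3.322×10⁻²⁷ ≈ 4.47×10¹² m/s².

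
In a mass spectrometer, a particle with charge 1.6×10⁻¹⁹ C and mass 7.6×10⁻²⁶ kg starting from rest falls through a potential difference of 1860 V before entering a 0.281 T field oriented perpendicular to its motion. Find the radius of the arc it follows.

r ≈ 0.150 m

Acceleration: |q|V = ½mv² ⇒ v = √(2|q|V/m) = √(2·1.6×10⁻¹⁹·1860/7.6×10⁻²⁶) ≈ 8.850×10⁴ m/s.
In the field: r = mv/(|q|B) = (7.6×10⁻²⁶)(8.850×10⁴)/((1.6×10⁻¹⁹)(0.281)) ≈ 0.150 m.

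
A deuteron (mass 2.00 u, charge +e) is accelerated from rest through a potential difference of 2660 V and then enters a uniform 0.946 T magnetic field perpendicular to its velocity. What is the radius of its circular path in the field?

r ≈ 0.0111 m

Acceleration: |q|V = ½mv² ⇒ v = √(2|q|V/m) = √(2·1.602×10⁻¹⁹·2660/3.322×10⁻²⁷) ≈ 5.065×10⁵ m/s.
In the field: r = mv/(|q|B) = (3.322×10⁻²⁷)(5.065×10⁵)/((1.602×10⁻¹⁹)(0.946)) ≈ 0.0111 m.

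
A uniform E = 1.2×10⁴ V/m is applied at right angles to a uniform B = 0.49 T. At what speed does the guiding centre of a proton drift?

v_d ≈ 2.4×10⁴ m/s

The steady drift has the magnetic force balancing the electric force, so v_d = E/B.
v_d = 1.2×10⁴/0.49 = 2.4×10⁴ m/s.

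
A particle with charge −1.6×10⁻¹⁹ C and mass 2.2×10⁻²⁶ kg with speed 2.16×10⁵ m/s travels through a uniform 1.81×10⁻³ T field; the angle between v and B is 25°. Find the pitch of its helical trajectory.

v∥ = v cosθ = 2.16×10⁵·cos25° ≈ 1.958×10⁵ m/s.
T = 2πm/(|q|B) = 2π(2.2×10⁻²⁶)/((1.6×10⁻¹⁹)(1.81×10⁻³)) ≈ 4.773×10⁻⁴ s.
pitch = v∥ T = (1.958×10⁵)(4.773×10⁻⁴) ≈ 93.4 m.

p ≈ 93.4 m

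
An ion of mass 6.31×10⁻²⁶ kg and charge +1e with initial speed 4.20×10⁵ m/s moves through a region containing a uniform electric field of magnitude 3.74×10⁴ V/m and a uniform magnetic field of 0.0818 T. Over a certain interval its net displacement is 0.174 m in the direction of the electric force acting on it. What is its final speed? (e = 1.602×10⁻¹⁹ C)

v_f ≈ 4.58×10⁵ m/s

B does no work; ΔKE = |q|E d.
½mv_f² = ½mv₀² + |q|Ed = ½(6.31×10⁻²⁶)(4.20×10⁵)² + (1.602×10⁻¹⁹)(3.74×10⁴)(0.174) ≈ 5.565×10⁻¹⁵ J + 1.043×10⁻¹⁵ J ≈ 6.608×10⁻¹⁵ J.
v_f = √(2·6.608×10⁻¹⁵/6.31×10⁻²⁶) ≈ 4.58×10⁵ m/s.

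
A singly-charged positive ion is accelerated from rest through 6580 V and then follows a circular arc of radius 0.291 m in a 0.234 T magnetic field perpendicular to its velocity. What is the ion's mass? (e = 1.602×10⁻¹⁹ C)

Combine |q|V = ½mv² and r = mv/(|q|B): eliminate v to get m = qB²r²/(2V).
m = (1.602×10⁻¹⁹)(0.234)²(0.291)²/(2·6580) ≈ 5.64×10⁻²⁶ kg.

m ≈ 5.64×10⁻²⁶ kg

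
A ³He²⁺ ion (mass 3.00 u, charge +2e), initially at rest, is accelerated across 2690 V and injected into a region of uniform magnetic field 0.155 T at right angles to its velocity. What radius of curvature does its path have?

Acceleration: |q|V = ½mv² ⇒ v = √(2|q|V/m) = √(2·3.204×10⁻¹⁹·2690/4.983×10⁻²⁷) ≈ 5.882×10⁵ m/s.
In the field: r = mv/(|q|B) = (4.983×10⁻²⁷)(5.882×10⁵)/((3.204×10⁻¹⁹)(0.155)) ≈ 0.0590 m.

r ≈ 0.0590 m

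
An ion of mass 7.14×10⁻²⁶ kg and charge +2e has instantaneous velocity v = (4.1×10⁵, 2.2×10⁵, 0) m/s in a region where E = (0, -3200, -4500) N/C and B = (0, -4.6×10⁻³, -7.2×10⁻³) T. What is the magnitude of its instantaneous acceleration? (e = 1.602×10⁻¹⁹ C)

v×B = (-1580, 2950, -1890) N/C.
E + v×B = (-1580, -248, -6390) N/C.
F = q(E + v×B) = (3.204×10⁻¹⁹ C)·(-1580, -248, -6390) = (-5.08×10⁻¹⁶, -7.95×10⁻¹⁷, -2.05×10⁻¹⁵) N.
|a| = |F|/m = 2.110×10⁻¹⁵/7.14×10⁻²⁶ ≈ 2.95×10¹⁰ m/s².

|a| ≈ 2.95×10¹⁰ m/s²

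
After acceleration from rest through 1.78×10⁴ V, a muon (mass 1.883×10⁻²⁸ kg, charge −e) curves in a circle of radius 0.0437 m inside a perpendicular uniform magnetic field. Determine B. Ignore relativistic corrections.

B ≈ 0.148 T

v = √(2|q|V/m) = √(2·1.602×10⁻¹⁹·1.78×10⁴/1.883×10⁻²⁸) ≈ 5.503×10⁶ m/s.
B = mv/(|q|r) = (1.883×10⁻²⁸)(5.503×10⁶)/((1.602×10⁻¹⁹)(0.0437)) ≈ 0.148 T.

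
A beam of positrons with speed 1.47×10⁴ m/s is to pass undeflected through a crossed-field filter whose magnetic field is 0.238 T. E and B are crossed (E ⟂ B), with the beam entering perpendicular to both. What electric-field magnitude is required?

For straight-line motion qE = qvB, so E = vB.
E = 1.47×10⁴ × 0.238 = 3500 V/m.

E = 3500 V/m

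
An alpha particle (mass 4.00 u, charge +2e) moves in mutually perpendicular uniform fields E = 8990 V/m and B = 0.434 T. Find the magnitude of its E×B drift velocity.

v_d ≈ 2.07×10⁴ m/s

The E×B drift speed is v_d = E/B.
v_d = 8990/0.434 = 2.07×10⁴ m/s.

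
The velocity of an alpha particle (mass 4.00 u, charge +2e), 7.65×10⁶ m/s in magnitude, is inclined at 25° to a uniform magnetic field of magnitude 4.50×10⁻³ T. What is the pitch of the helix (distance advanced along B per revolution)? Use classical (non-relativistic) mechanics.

p ≈ 201 m

v∥ = v cosθ = 7.65×10⁶·cos25° ≈ 6.933×10⁶ m/s.
T = 2πm/(|q|B) = 2π(6.644×10⁻²⁷)/((3.204×10⁻¹⁹)(4.50×10⁻³)) ≈ 2.895×10⁻⁵ s.
pitch = v∥ T = (6.933×10⁶)(2.895×10⁻⁵) ≈ 201 m.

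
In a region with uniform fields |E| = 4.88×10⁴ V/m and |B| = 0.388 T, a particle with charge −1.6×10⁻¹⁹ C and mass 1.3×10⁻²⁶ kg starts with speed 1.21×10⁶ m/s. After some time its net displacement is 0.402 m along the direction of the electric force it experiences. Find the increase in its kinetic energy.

The magnetic force is always ⟂ v and does no work; only the electric force changes KE.
ΔKE = F_E · d = |q|E d = (1.6×10⁻¹⁹)(4.88×10⁴)(0.402) ≈ 3.14×10⁻¹⁵ J.

ΔKE ≈ 3.14×10⁻¹⁵ J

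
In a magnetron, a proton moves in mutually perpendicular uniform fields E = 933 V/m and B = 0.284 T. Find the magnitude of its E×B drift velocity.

In crossed fields the guiding centre drifts at v_d = |E×B|/B² = E/B, independent of charge and mass.
v_d = 933/0.284 = 3290 m/s.

v_d ≈ 3290 m/s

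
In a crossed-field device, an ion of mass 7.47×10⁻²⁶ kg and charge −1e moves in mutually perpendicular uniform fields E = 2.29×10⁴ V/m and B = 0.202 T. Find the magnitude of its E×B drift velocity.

v_d ≈ 1.13×10⁵ m/s

In crossed fields the guiding centre drifts at v_d = |E×B|/B² = E/B, independent of charge and mass.
v_d = 2.29×10⁴/0.202 = 1.13×10⁵ m/s.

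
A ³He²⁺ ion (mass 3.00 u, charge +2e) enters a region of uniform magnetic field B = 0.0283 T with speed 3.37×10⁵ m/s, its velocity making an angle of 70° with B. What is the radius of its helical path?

v⊥ = v sinθ = 3.37×10⁵·sin70° ≈ 3.167×10⁵ m/s.
r = m v⊥/(|q|B) = (4.983×10⁻²⁷)(3.167×10⁵)/((3.204×10⁻¹⁹)(0.0283)) ≈ 0.174 m.

r ≈ 0.174 m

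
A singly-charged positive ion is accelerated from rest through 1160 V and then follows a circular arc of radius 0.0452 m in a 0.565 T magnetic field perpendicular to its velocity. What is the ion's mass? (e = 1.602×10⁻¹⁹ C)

Combine |q|V = ½mv² and r = mv/(|q|B): eliminate v to get m = qB²r²/(2V).
m = (1.602×10⁻¹⁹)(0.565)²(0.0452)²/(2·1160) ≈ 4.50×10⁻²⁶ kg.

m ≈ 4.50×10⁻²⁶ kg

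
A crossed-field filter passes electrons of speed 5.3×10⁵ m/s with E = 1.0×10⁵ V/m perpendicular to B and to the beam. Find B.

B = 0.19 T

Balance of forces in the selector: qE = qvB ⇒ B = E/v.
B = 1.0×10⁵/5.3×10⁵ = 0.19 T.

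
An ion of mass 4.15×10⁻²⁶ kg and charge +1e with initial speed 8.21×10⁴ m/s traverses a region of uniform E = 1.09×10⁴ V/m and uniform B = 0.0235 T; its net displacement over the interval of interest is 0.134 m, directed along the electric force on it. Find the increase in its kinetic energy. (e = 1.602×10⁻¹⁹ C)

ΔKE ≈ 2.34×10⁻¹⁶ J

The magnetic force is always ⟂ v and does no work; only the electric force changes KE.
ΔKE = F_E · d = |q|E d = (1.602×10⁻¹⁹)(1.09×10⁴)(0.134) ≈ 2.34×10⁻¹⁶ J.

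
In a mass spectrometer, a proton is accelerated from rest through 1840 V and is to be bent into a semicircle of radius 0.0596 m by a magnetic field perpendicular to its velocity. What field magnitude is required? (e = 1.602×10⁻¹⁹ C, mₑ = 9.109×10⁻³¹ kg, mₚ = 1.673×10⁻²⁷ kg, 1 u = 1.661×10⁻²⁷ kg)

B ≈ 0.104 T

v = √(2|q|V/m) = √(2·1.602×10⁻¹⁹·1840/1.673×10⁻²⁷) ≈ 5.936×10⁵ m/s.
B = mv/(|q|r) = (1.673×10⁻²⁷)(5.936×10⁵)/((1.602×10⁻¹⁹)(0.0596)) ≈ 0.104 T.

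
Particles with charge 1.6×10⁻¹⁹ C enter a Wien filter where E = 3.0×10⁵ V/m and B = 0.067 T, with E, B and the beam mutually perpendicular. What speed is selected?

v = 4.5×10⁶ m/s

For undeflected motion the electric and magnetic forces balance: qE = qvB.
v = E/B = 3.0×10⁵/0.067 = 4.5×10⁶ m/s.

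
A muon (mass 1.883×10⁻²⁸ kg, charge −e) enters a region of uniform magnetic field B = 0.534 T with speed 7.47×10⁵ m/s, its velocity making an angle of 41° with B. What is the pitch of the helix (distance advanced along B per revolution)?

p ≈ 7.80×10⁻³ m

v∥ = v cosθ = 7.47×10⁵·cos41° ≈ 5.638×10⁵ m/s.
T = 2πm/(|q|B) = 2π(1.883×10⁻²⁸)/((1.602×10⁻¹⁹)(0.534)) ≈ 1.383×10⁻⁸ s.
pitch = v∥ T = (5.638×10⁵)(1.383×10⁻⁸) ≈ 7.80×10⁻³ m.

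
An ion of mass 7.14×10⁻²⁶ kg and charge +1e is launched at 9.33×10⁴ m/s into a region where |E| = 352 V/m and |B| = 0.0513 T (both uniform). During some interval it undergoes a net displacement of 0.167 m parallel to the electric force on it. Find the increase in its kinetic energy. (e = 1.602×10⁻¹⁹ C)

ΔKE ≈ 9.42×10⁻¹⁸ J

The magnetic force is always ⟂ v and does no work; only the electric force changes KE.
ΔKE = F_E · d = |q|E d = (1.602×10⁻¹⁹)(352)(0.167) ≈ 9.42×10⁻¹⁸ J.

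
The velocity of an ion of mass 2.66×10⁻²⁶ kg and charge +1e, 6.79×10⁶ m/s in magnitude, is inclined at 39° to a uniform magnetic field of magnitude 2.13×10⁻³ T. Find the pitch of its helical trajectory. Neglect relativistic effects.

v∥ = v cosθ = 6.79×10⁶·cos39° ≈ 5.277×10⁶ m/s.
T = 2πm/(|q|B) = 2π(2.66×10⁻²⁶)/((1.602×10⁻¹⁹)(2.13×10⁻³)) ≈ 4.898×10⁻⁴ s.
pitch = v∥ T = (5.277×10⁶)(4.898×10⁻⁴) ≈ 2580 m.

p ≈ 2580 m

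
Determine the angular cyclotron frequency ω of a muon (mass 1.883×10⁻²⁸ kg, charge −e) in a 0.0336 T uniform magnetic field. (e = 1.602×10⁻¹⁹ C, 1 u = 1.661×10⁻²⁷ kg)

ω = |q|B/m.
ω = (1.602×10⁻¹⁹)(0.0336)/1.883×10⁻²⁸ ≈ 2.86×10⁷ rad/s.

ω ≈ 2.86×10⁷ rad/s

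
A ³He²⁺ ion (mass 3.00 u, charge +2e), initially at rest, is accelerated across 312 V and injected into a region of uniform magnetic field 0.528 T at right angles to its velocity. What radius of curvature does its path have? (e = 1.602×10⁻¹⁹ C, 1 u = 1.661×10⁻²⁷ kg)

Acceleration: |q|V = ½mv² ⇒ v = √(2|q|V/m) = √(2·3.204×10⁻¹⁹·312/4.983×10⁻²⁷) ≈ 2.003×10⁵ m/s.
In the field: r = mv/(|q|B) = (4.983×10⁻²⁷)(2.003×10⁵)/((3.204×10⁻¹⁹)(0.528)) ≈ 5.90×10⁻³ m.

r ≈ 5.90×10⁻³ m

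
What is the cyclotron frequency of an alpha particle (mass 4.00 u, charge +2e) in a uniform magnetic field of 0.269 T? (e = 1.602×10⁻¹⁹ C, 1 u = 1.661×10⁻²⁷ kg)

f ≈ 2.06×10⁶ Hz

f = |q|B/(2πm).
f = (3.204×10⁻¹⁹)(0.269)/(2π·6.644×10⁻²⁷) ≈ 2.06×10⁶ Hz.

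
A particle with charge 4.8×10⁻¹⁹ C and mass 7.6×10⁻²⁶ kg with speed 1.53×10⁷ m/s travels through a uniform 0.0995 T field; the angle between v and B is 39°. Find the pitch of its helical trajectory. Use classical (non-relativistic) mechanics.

p ≈ 119 m

v∥ = v cosθ = 1.53×10⁷·cos39° ≈ 1.189×10⁷ m/s.
T = 2πm/(|q|B) = 2π(7.6×10⁻²⁶)/((4.8×10⁻¹⁹)(0.0995)) ≈ 9.998×10⁻⁶ s.
pitch = v∥ T = (1.189×10⁷)(9.998×10⁻⁶) ≈ 119 m.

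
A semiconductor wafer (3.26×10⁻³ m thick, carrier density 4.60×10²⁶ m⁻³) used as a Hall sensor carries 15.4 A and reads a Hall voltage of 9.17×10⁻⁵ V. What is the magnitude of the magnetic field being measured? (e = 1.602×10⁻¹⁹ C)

B ≈ 1.43 T

From V_H = IB/(n e t), B = V_H n e t / I.
B = (9.17×10⁻⁵)(4.60×10²⁶)(1.602×10⁻¹⁹)(3.26×10⁻³)/15.4 ≈ 1.43 T.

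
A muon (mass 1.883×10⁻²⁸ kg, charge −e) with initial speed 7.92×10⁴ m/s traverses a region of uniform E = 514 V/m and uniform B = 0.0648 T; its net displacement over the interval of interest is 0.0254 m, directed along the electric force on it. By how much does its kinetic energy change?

ΔKE ≈ 2.09×10⁻¹⁸ J

The magnetic force is always ⟂ v and does no work; only the electric force changes KE.
ΔKE = F_E · d = |q|E d = (1.602×10⁻¹⁹)(514)(0.0254) ≈ 2.09×10⁻¹⁸ J.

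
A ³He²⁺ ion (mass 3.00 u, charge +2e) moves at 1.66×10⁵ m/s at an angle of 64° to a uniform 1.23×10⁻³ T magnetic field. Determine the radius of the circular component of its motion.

r ≈ 1.89 m

v⊥ = v sinθ = 1.66×10⁵·sin64° ≈ 1.492×10⁵ m/s.
r = m v⊥/(|q|B) = (4.983×10⁻²⁷)(1.492×10⁵)/((3.204×10⁻¹⁹)(1.23×10⁻³)) ≈ 1.89 m.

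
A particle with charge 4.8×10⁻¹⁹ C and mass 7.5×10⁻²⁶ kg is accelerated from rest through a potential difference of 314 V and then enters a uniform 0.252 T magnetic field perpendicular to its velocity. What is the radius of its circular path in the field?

r ≈ 0.0393 m

Acceleration: |q|V = ½mv² ⇒ v = √(2|q|V/m) = √(2·4.8×10⁻¹⁹·314/7.5×10⁻²⁶) ≈ 6.340×10⁴ m/s.
In the field: r = mv/(|q|B) = (7.5×10⁻²⁶)(6.340×10⁴)/((4.8×10⁻¹⁹)(0.252)) ≈ 0.0393 m.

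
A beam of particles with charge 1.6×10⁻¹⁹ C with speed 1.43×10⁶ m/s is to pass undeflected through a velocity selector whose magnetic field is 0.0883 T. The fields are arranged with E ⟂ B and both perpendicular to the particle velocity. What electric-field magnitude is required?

E = 1.26×10⁵ V/m

For straight-line motion qE = qvB, so E = vB.
E = 1.43×10⁶ × 0.0883 = 1.26×10⁵ V/m.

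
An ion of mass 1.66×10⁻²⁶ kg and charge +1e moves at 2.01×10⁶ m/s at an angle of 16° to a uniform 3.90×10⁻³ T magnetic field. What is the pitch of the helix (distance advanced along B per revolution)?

v∥ = v cosθ = 2.01×10⁶·cos16° ≈ 1.932×10⁶ m/s.
T = 2πm/(|q|B) = 2π(1.66×10⁻²⁶)/((1.602×10⁻¹⁹)(3.90×10⁻³)) ≈ 1.669×10⁻⁴ s.
pitch = v∥ T = (1.932×10⁶)(1.669×10⁻⁴) ≈ 323 m.

p ≈ 323 m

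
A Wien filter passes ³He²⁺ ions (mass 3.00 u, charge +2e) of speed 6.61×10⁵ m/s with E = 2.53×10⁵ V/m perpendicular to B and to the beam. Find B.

Balance of forces in the selector: qE = qvB ⇒ B = E/v.
B = 2.53×10⁵/6.61×10⁵ = 0.383 T.

B = 0.383 T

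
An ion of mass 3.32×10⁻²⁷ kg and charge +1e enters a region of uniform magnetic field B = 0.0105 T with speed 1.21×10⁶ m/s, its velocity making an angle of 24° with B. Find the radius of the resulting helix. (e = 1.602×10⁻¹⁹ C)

r ≈ 0.971 m

v⊥ = v sinθ = 1.21×10⁶·sin24° ≈ 4.922×10⁵ m/s.
r = m v⊥/(|q|B) = (3.32×10⁻²⁷)(4.922×10⁵)/((1.602×10⁻¹⁹)(0.0105)) ≈ 0.971 m.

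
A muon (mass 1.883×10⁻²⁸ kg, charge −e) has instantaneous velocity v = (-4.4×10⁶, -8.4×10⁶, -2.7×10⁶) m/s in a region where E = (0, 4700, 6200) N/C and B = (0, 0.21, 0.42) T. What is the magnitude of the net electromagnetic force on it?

|F| ≈ 5.79×10⁻¹³ N

v×B = (-2.96×10⁶, 1.85×10⁶, -9.24×10⁵) N/C.
E + v×B = (-2.96×10⁶, 1.85×10⁶, -9.18×10⁵) N/C.
F = q(E + v×B) = (−1.602×10⁻¹⁹ C)·(-2.96×10⁶, 1.85×10⁶, -9.18×10⁵) = (4.74×10⁻¹³, -2.97×10⁻¹³, 1.47×10⁻¹³) N.
|F| = 5.79×10⁻¹³ N.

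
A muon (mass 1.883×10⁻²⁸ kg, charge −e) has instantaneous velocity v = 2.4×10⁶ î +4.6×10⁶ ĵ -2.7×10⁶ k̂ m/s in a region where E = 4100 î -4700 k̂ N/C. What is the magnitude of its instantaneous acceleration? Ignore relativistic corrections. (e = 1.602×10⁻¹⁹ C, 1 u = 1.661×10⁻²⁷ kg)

|a| ≈ 5.31×10¹² m/s²

Only an electric field acts, so F = qE = (−1.602×10⁻¹⁹ C)·(4100, 0, -4700) = (-6.57×10⁻¹⁶, 0, 7.53×10⁻¹⁶) N.
|a| = |F|/m = 9.992×10⁻¹⁶/1.883×10⁻²⁸ ≈ 5.31×10¹² m/s².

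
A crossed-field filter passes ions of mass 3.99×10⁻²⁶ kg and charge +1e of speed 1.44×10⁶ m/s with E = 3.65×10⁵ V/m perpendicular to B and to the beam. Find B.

B = 0.253 T

Balance of forces in the selector: qE = qvB ⇒ B = E/v.
B = 3.65×10⁵/1.44×10⁶ = 0.253 T.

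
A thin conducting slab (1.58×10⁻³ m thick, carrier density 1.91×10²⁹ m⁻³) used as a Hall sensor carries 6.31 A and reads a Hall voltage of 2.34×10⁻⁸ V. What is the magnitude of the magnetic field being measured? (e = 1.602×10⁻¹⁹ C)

B ≈ 0.179 T

From V_H = IB/(n e t), B = V_H n e t / I.
B = (2.34×10⁻⁸)(1.91×10²⁹)(1.602×10⁻¹⁹)(1.58×10⁻³)/6.31 ≈ 0.179 T.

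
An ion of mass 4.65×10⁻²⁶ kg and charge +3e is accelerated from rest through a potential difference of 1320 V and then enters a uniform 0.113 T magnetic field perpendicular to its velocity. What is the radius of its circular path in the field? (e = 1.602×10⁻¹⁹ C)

r ≈ 0.141 m

Acceleration: |q|V = ½mv² ⇒ v = √(2|q|V/m) = √(2·4.806×10⁻¹⁹·1320/4.65×10⁻²⁶) ≈ 1.652×10⁵ m/s.
In the field: r = mv/(|q|B) = (4.65×10⁻²⁶)(1.652×10⁵)/((4.806×10⁻¹⁹)(0.113)) ≈ 0.141 m.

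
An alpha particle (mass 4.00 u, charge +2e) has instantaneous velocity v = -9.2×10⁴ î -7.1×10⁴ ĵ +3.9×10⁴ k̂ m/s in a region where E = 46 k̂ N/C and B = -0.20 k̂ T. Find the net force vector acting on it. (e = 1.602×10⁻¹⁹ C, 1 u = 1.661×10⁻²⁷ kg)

F ≈ (4.55×10⁻¹⁵, -5.90×10⁻¹⁵, 1.47×10⁻¹⁷) N

v×B = (1.42×10⁴, -1.84×10⁴, 0) N/C.
E + v×B = (1.42×10⁴, -1.84×10⁴, 46.0) N/C.
F = q(E + v×B) = (3.204×10⁻¹⁹ C)·(1.42×10⁴, -1.84×10⁴, 46.0) = (4.55×10⁻¹⁵, -5.90×10⁻¹⁵, 1.47×10⁻¹⁷) N.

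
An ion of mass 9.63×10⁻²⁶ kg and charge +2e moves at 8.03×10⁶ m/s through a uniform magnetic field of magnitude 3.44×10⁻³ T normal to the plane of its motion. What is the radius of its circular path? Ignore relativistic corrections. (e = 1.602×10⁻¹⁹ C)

r ≈ 702 m

The magnetic force provides the centripetal force: |q|vB = mv²/r.
r = mv/(|q|B) = (9.63×10⁻²⁶)(8.03×10⁶)/((3.204×10⁻¹⁹)(3.44×10⁻³)) ≈ 702 m.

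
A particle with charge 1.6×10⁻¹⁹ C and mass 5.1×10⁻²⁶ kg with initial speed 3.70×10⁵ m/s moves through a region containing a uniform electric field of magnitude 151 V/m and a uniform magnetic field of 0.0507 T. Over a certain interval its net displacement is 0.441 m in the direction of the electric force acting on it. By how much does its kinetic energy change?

ΔKE ≈ 1.07×10⁻¹⁷ J

The magnetic force is always ⟂ v and does no work; only the electric force changes KE.
ΔKE = F_E · d = |q|E d = (1.6×10⁻¹⁹)(151)(0.441) ≈ 1.07×10⁻¹⁷ J.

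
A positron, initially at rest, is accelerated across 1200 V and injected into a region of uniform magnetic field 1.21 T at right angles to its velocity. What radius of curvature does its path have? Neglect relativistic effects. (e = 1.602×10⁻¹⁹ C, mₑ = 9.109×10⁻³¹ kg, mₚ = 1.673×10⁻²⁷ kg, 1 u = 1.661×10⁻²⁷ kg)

r ≈ 9.65×10⁻⁵ m

Acceleration: |q|V = ½mv² ⇒ v = √(2|q|V/m) = √(2·1.602×10⁻¹⁹·1200/9.109×10⁻³¹) ≈ 2.054×10⁷ m/s.
In the field: r = mv/(|q|B) = (9.109×10⁻³¹)(2.054×10⁷)/((1.602×10⁻¹⁹)(1.21)) ≈ 9.65×10⁻⁵ m.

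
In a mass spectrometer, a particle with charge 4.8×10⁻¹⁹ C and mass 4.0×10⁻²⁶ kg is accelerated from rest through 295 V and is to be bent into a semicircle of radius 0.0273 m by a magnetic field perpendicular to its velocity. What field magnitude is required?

B ≈ 0.257 T

v = √(2|q|V/m) = √(2·4.8×10⁻¹⁹·295/4.0×10⁻²⁶) ≈ 8.414×10⁴ m/s.
B = mv/(|q|r) = (4.0×10⁻²⁶)(8.414×10⁴)/((4.8×10⁻¹⁹)(0.0273)) ≈ 0.257 T.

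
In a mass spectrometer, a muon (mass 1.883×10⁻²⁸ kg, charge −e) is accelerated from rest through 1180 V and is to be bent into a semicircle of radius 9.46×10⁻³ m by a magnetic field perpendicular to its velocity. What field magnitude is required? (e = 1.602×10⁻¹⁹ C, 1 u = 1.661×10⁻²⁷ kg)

v = √(2|q|V/m) = √(2·1.602×10⁻¹⁹·1180/1.883×10⁻²⁸) ≈ 1.417×10⁶ m/s.
B = mv/(|q|r) = (1.883×10⁻²⁸)(1.417×10⁶)/((1.602×10⁻¹⁹)(9.46×10⁻³)) ≈ 0.176 T.

B ≈ 0.176 T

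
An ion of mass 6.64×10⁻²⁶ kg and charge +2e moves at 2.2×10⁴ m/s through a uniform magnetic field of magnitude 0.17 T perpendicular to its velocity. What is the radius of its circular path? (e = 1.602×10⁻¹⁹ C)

The magnetic force provides the centripetal force: |q|vB = mv²/r.
r = mv/(|q|B) = (6.64×10⁻²⁶)(2.2×10⁴)/((3.204×10⁻¹⁹)(0.17)) ≈ 0.027 m.

r ≈ 0.027 m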